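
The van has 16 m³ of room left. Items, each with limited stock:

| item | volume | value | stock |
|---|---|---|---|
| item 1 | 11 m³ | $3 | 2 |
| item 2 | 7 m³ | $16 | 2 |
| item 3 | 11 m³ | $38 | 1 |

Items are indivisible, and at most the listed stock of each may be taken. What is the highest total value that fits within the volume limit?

Top feasible selections:
- 1×item 3: volume 11, value 38
- 2×item 2: volume 14, value 32
- 1×item 2: volume 7, value 16
- 1×item 1: volume 11, value 3
Best: $38.

$38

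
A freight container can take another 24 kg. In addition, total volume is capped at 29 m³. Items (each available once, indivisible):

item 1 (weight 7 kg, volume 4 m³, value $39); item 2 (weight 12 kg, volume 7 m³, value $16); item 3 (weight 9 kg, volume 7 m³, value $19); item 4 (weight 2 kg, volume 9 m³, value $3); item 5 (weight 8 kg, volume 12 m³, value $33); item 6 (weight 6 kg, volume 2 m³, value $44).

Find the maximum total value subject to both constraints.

$119

Feasible sets respecting both limits:
- item 1+item 4+item 5+item 6: weight 23, volume 27, value 119
- item 1+item 5+item 6: weight 21, volume 18, value 116
- item 1+item 3+item 4+item 6: weight 24, volume 22, value 105
- item 1+item 3+item 6: weight 22, volume 13, value 102
Best: $119.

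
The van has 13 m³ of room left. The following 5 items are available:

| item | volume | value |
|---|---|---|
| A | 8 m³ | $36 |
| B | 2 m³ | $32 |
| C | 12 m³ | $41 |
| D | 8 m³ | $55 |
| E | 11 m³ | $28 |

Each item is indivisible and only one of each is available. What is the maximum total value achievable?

This is a 0/1 knapsack; check combinations near the capacity.
- B+D: volume 2+8=10, value 32+55=87
- A+B: volume 8+2=10, value 36+32=68
- B+E: volume 2+11=13, value 32+28=60
- D: volume 8, value 55
- C: volume 12, value 41
Best: $87.

$87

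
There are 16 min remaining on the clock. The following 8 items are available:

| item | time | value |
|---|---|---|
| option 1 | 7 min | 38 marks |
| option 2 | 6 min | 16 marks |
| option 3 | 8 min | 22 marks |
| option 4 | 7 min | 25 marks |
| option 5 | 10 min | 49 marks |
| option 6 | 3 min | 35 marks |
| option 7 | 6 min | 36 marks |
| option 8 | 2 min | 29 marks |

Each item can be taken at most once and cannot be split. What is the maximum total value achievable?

Check high-value combinations within 16 min:
- option 5+option 6+option 8: time 10+3+2=15, value 49+35+29=113
- option 1+option 6+option 7: time 7+3+6=16, value 38+35+36=109
- option 1+option 7+option 8: time 7+6+2=15, value 38+36+29=103
- option 1+option 6+option 8: time 7+3+2=12, value 38+35+29=102
Best: 113 marks.

113 marks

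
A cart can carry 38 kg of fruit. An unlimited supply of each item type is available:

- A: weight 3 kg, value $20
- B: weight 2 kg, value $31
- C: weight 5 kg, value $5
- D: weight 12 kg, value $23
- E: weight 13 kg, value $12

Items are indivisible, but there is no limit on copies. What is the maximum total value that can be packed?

Best value-per-unit is B at 31/2, and filling with it alone uses weight 19×2=38. No mix of the others beats 19×31 = 589.

$589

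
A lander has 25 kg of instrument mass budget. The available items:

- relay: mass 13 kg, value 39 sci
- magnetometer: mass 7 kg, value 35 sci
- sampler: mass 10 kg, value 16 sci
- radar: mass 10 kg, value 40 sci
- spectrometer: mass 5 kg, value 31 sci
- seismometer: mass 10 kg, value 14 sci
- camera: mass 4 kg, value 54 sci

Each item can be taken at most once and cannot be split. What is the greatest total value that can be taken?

Check high-value combinations within 25 kg:
- magnetometer+radar+camera: mass 7+10+4=21, value 35+40+54=129
- relay+magnetometer+camera: mass 13+7+4=24, value 39+35+54=128
- radar+spectrometer+camera: mass 10+5+4=19, value 40+31+54=125
Best: 129 sci.

129 sci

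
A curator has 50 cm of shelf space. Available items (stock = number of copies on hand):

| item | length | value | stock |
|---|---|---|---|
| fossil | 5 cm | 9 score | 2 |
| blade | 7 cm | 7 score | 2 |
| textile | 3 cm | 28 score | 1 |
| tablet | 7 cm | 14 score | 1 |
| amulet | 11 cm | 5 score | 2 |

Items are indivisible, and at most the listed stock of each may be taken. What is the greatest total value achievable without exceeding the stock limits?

79 score

Best selections within length 50 and stock limits:
- 2×fossil + 2×blade + 1×textile + 1×tablet + 1×amulet: length 45, value 79
- 2×fossil + 1×blade + 1×textile + 1×tablet + 2×amulet: length 49, value 77
Best: 79 score.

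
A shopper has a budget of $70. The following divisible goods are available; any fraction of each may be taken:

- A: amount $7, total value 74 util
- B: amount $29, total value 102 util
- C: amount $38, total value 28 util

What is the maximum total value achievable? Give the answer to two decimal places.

201.05

Take in order of value per unit:
- A (74/7 per unit): all 7 → value 74, running total 74.00
- B (102/29 per unit): all 29 → value 102, running total 176.00
- C (28/38 per unit): 34 of 38 → value 34×28/38 = 25.0526, running total 201.05
Total 201.05.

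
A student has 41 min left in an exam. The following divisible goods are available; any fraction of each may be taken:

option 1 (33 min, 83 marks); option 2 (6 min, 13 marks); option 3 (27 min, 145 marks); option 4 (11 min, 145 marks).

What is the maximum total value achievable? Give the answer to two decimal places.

Take in order of value per unit:
- option 4 (145/11 per unit): all 11 → value 145, running total 145.00
- option 3 (145/27 per unit): all 27 → value 145, running total 290.00
- option 1 (83/33 per unit): 3 of 33 → value 3×83/33 = 7.5455, running total 297.55
Total 297.55.

297.55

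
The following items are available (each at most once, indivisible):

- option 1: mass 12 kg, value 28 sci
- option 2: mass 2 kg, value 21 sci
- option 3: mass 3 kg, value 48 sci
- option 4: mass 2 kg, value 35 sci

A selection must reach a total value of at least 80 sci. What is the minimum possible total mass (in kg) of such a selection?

5

Subsets with value ≥ 80, sorted by total mass:
- option 3+option 4: mass 5, value 83
- option 2+option 3+option 4: mass 7, value 104
- option 1+option 2+option 4: mass 16, value 84
- option 1+option 3+option 4: mass 17, value 111
Minimum mass: 5 kg.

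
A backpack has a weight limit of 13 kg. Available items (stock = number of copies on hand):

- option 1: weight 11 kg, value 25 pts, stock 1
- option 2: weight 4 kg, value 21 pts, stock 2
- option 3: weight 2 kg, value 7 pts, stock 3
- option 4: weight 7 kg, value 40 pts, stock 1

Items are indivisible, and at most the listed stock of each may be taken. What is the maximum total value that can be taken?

Best selections within weight 13 and stock limits:
- 1×option 2 + 1×option 3 + 1×option 4: weight 13, value 68
- 1×option 2 + 1×option 4: weight 11, value 61
- 3×option 3 + 1×option 4: weight 13, value 61
Best: 68 pts.

68 pts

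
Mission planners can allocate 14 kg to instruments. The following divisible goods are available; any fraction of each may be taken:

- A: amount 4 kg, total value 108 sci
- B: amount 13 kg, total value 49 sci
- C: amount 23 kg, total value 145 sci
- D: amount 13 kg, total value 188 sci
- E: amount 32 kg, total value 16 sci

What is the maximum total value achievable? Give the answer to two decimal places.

Take in order of value per unit:
- A (108/4 per unit): all 4 → value 108, running total 108.00
- D (188/13 per unit): 10 of 13 → value 10×188/13 = 144.6154, running total 252.62
Total 252.62.

252.62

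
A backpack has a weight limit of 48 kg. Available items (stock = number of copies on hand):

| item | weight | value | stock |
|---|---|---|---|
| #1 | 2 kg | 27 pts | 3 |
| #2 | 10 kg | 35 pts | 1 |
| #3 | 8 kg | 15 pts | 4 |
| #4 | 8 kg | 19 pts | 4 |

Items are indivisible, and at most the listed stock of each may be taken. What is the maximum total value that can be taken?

Best selections within weight 48 and stock limits:
- 3×#1 + 1×#2 + 4×#4: weight 48, value 192
- 3×#1 + 1×#2 + 1×#3 + 3×#4: weight 48, value 188
Best: 192 pts.

192 pts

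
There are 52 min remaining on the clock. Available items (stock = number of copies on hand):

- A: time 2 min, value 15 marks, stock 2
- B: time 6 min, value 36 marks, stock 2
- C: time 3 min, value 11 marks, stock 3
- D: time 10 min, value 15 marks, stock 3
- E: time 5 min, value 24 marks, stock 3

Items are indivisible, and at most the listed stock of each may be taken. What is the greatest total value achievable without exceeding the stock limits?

222 marks

Top feasible selections:
- 2×A + 2×B + 3×C + 1×D + 3×E: time 50, value 222
- 2×A + 2×B + 2×C + 1×D + 3×E: time 47, value 211
Best: 222 marks.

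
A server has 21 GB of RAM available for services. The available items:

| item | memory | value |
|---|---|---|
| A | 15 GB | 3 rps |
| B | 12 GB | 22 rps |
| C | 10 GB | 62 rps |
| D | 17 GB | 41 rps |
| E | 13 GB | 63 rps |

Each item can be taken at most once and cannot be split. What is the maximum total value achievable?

63 rps

Check high-value combinations within 21 GB:
- E: memory 13, value 63
- C: memory 10, value 62
- D: memory 17, value 41
Best: 63 rps.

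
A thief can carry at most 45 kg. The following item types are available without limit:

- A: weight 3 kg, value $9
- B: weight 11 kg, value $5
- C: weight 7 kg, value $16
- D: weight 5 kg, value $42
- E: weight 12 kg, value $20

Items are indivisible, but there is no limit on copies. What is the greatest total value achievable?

$378

Best value-per-unit is D at 42/5, and filling with it alone uses weight 9×5=45. No mix of the others beats 9×42 = 378.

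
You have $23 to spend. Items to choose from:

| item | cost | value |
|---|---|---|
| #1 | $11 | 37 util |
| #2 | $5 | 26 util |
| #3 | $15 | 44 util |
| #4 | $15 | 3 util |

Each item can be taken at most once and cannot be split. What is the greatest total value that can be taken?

This is a 0/1 knapsack; check combinations near the capacity.
- #2+#3: cost 5+15=20, value 26+44=70
- #1+#2: cost 11+5=16, value 37+26=63
- #3: cost 15, value 44
- #1: cost 11, value 37
- #2+#4: cost 5+15=20, value 26+3=29
Best: 70 util.

70 util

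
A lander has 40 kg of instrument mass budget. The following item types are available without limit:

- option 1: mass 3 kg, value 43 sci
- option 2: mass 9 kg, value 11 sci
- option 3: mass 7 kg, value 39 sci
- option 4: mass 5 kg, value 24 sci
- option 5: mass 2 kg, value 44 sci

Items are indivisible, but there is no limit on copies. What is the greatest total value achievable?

880 sci

Best value-per-unit is option 5 at 44/2, and filling with it alone uses mass 20×2=40. No mix of the others beats 20×44 = 880.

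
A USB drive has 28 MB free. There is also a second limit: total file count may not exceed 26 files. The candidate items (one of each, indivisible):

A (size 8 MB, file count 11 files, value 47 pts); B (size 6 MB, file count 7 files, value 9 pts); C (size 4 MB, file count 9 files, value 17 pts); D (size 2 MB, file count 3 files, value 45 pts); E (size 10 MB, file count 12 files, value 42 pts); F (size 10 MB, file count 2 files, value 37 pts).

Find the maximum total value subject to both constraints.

146 pts

Feasible sets respecting both limits:
- A+C+D+F: size 24, file count 25, value 146
- C+D+E+F: size 26, file count 26, value 141
- A+B+D+F: size 26, file count 23, value 138
Best: 146 pts.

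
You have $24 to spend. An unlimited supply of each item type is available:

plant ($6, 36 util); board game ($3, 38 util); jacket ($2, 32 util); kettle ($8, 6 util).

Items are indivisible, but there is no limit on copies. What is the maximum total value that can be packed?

384 util

Best value-per-unit is jacket at 32/2, and filling with it alone uses cost 12×2=24. No mix of the others beats 12×32 = 384.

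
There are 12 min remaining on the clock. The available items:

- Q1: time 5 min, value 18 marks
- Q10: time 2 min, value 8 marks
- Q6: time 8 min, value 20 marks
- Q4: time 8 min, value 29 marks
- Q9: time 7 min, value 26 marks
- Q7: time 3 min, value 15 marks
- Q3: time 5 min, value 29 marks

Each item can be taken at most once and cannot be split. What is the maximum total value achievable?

Check high-value combinations within 12 min:
- Q1+Q10+Q3: time 5+2+5=12, value 18+8+29=55
- Q9+Q3: time 7+5=12, value 26+29=55
- Q10+Q7+Q3: time 2+3+5=10, value 8+15+29=52
- Q10+Q9+Q7: time 2+7+3=12, value 8+26+15=49
Best: 55 marks.

55 marks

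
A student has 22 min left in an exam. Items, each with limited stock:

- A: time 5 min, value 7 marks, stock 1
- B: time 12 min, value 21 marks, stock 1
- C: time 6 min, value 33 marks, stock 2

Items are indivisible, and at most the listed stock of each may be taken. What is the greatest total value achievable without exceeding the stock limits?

73 marks

Best selections within time 22 and stock limits:
- 1×A + 2×C: time 17, value 73
- 2×C: time 12, value 66
- 1×B + 1×C: time 18, value 54
Best: 73 marks.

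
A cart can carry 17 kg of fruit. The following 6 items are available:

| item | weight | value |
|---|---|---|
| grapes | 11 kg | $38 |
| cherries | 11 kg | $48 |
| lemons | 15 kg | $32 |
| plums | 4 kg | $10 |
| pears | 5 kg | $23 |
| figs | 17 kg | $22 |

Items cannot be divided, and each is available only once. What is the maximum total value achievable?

$71

This is a 0/1 knapsack; check combinations near the capacity.
- cherries+pears: weight 11+5=16, value 48+23=71
- grapes+pears: weight 11+5=16, value 38+23=61
- cherries+plums: weight 11+4=15, value 48+10=58
Best: $71.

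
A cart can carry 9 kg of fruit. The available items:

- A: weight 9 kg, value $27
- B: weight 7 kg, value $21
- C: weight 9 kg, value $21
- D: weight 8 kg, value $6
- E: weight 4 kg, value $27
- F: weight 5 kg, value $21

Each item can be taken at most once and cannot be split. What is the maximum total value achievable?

$48

Check high-value combinations within 9 kg:
- E+F: weight 4+5=9, value 27+21=48
- E: weight 4, value 27
- A: weight 9, value 27
Best: $48.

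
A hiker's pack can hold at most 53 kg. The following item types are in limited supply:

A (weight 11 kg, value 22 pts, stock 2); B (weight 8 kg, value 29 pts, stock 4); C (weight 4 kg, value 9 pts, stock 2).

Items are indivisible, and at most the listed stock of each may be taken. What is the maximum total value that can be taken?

Best selections within weight 53 and stock limits:
- 1×A + 4×B + 2×C: weight 51, value 156
- 1×A + 4×B + 1×C: weight 47, value 147
- 2×A + 3×B + 1×C: weight 50, value 140
Best: 156 pts.

156 pts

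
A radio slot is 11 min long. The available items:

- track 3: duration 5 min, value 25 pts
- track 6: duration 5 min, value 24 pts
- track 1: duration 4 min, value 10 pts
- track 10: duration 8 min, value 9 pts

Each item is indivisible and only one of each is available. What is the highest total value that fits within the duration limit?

49 pts

Check high-value combinations within 11 min:
- track 3+track 6: duration 5+5=10, value 25+24=49
- track 3+track 1: duration 5+4=9, value 25+10=35
- track 6+track 1: duration 5+4=9, value 24+10=34
- track 3: duration 5, value 25
Best: 49 pts.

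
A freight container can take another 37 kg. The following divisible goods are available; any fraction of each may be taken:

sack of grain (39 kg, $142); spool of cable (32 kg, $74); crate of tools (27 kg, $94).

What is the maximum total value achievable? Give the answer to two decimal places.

134.72

Take in order of value per unit:
- sack of grain (142/39 per unit): 37 of 39 → value 37×142/39 = 134.7179, running total 134.72
Total 134.72.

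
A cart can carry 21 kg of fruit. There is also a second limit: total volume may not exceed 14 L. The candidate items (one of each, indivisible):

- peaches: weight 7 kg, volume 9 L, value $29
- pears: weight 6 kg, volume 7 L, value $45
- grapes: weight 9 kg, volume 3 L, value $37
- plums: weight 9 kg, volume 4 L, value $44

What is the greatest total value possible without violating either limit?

$89

Feasible sets respecting both limits:
- pears+plums: weight 15, volume 11, value 89
- pears+grapes: weight 15, volume 10, value 82
- grapes+plums: weight 18, volume 7, value 81
Best: $89.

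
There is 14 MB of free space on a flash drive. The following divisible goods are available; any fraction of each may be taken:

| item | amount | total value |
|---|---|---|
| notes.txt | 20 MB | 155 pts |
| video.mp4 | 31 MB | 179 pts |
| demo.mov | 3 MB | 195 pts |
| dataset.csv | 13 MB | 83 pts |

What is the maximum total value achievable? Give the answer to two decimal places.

Take in order of value per unit:
- demo.mov (195/3 per unit): all 3 → value 195, running total 195.00
- notes.txt (155/20 per unit): 11 of 20 → value 11×155/20 = 85.2500, running total 280.25
Total 280.25.

280.25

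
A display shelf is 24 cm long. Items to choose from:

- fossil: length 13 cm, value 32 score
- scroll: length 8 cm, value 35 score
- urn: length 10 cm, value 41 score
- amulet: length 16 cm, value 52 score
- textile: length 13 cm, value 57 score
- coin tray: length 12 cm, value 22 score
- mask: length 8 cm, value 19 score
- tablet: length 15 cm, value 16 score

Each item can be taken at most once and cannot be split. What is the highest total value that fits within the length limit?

This is a 0/1 knapsack; check combinations near the capacity.
- urn+textile: length 10+13=23, value 41+57=98
- scroll+textile: length 8+13=21, value 35+57=92
- scroll+amulet: length 8+16=24, value 35+52=87
- scroll+urn: length 8+10=18, value 35+41=76
- textile+mask: length 13+8=21, value 57+19=76
Best: 98 score.

98 score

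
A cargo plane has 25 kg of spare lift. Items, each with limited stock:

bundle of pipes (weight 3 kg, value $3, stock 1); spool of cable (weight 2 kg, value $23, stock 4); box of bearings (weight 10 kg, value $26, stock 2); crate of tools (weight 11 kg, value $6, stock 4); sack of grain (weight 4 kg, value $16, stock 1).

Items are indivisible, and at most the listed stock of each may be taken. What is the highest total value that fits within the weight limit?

Best selections within weight 25 and stock limits:
- 1×bundle of pipes + 4×spool of cable + 1×box of bearings + 1×sack of grain: weight 25, value 137
- 4×spool of cable + 1×box of bearings + 1×sack of grain: weight 22, value 134
Best: $137.

$137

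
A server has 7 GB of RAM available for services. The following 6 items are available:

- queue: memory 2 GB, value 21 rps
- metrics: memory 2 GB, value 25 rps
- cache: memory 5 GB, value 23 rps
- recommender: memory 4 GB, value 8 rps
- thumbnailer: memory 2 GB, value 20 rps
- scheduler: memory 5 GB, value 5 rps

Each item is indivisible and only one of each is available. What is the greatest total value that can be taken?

66 rps

This is a 0/1 knapsack; check combinations near the capacity.
- queue+metrics+thumbnailer: memory 2+2+2=6, value 21+25+20=66
- metrics+cache: memory 2+5=7, value 25+23=48
- queue+metrics: memory 2+2=4, value 21+25=46
- metrics+thumbnailer: memory 2+2=4, value 25+20=45
- queue+cache: memory 2+5=7, value 21+23=44
Best: 66 rps.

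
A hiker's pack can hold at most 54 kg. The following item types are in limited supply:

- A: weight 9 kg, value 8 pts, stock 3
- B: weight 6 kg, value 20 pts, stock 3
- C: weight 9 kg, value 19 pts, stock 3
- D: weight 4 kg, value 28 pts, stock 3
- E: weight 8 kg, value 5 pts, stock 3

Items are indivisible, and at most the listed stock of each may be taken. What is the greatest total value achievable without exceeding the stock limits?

Best selections within weight 54 and stock limits:
- 3×B + 2×C + 3×D: weight 48, value 182
- 2×B + 3×C + 3×D: weight 51, value 181
- 3×B + 3×C + 2×D: weight 53, value 173
Best: 182 pts.

182 pts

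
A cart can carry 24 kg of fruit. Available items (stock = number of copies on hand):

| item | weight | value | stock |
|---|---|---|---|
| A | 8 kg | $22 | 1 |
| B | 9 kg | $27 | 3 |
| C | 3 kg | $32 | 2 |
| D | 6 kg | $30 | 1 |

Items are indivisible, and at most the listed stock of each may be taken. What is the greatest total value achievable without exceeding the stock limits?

Best selections within weight 24 and stock limits:
- 1×B + 2×C + 1×D: weight 21, value 121
- 2×B + 2×C: weight 24, value 118
Best: $121.

$121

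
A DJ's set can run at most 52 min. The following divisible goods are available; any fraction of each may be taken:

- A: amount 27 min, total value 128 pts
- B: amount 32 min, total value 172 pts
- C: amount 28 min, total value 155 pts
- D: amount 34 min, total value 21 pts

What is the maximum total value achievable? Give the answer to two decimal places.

284.00

Take in order of value per unit:
- C (155/28 per unit): all 28 → value 155, running total 155.00
- B (172/32 per unit): 24 of 32 → value 24×172/32 = 129.0000, running total 284.00
Total 284.00.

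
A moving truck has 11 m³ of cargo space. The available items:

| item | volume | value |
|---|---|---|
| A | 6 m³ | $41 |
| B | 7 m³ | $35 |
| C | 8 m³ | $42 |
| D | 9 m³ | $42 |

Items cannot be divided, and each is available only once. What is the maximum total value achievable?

Check high-value combinations within 11 m³:
- C: volume 8, value 42
- D: volume 9, value 42
- A: volume 6, value 41
Best: $42.

$42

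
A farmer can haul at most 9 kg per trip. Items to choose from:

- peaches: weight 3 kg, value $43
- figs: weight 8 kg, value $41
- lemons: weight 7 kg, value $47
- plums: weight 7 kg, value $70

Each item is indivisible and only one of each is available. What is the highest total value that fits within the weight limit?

Check high-value combinations within 9 kg:
- plums: weight 7, value 70
- lemons: weight 7, value 47
- peaches: weight 3, value 43
- figs: weight 8, value 41
Best: $70.

$70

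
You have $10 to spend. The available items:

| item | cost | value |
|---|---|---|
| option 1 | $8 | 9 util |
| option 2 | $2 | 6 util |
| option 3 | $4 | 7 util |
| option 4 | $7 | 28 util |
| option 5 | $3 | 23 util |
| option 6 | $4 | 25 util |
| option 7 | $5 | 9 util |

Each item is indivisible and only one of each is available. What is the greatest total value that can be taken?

This is a 0/1 knapsack; check combinations near the capacity.
- option 2+option 5+option 6: cost 2+3+4=9, value 6+23+25=54
- option 4+option 5: cost 7+3=10, value 28+23=51
- option 5+option 6: cost 3+4=7, value 23+25=48
- option 2+option 3+option 6: cost 2+4+4=10, value 6+7+25=38
- option 2+option 5+option 7: cost 2+3+5=10, value 6+23+9=38
Best: 54 util.

54 util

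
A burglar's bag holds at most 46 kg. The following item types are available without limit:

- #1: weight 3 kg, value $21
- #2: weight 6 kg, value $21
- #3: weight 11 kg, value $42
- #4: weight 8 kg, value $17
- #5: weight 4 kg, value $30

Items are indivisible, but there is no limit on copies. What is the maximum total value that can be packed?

Best value-per-unit is #5 at 30/4; filling with it alone gives 11×30 = 330.
Optimal mix: 2×#1 + 10×#5 → weight 46, value 342.

$342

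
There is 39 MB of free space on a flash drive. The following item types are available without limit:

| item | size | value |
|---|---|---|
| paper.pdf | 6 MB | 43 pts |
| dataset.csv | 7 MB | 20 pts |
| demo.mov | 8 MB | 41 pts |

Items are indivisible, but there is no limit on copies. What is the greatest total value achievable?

258 pts

Best value-per-unit is paper.pdf at 43/6, and filling with it alone uses size 6×6=36. No mix of the others beats 6×43 = 258.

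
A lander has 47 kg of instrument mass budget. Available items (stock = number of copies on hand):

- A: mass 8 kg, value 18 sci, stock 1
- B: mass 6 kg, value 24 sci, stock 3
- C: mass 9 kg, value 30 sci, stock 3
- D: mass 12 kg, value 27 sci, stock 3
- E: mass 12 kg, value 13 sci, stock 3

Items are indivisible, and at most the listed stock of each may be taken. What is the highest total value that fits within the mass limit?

162 sci

Best selections within mass 47 and stock limits:
- 3×B + 3×C: mass 45, value 162
- 1×A + 2×B + 3×C: mass 47, value 156
- 1×A + 3×B + 2×C: mass 44, value 150
- 1×A + 3×B + 1×C + 1×D: mass 47, value 147
Best: 162 sci.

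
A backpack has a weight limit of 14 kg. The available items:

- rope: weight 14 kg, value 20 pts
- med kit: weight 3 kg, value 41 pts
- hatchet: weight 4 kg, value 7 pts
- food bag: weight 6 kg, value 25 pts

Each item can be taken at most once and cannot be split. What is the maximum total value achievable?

Check high-value combinations within 14 kg:
- med kit+hatchet+food bag: weight 3+4+6=13, value 41+7+25=73
- med kit+food bag: weight 3+6=9, value 41+25=66
- med kit+hatchet: weight 3+4=7, value 41+7=48
Best: 73 pts.

73 pts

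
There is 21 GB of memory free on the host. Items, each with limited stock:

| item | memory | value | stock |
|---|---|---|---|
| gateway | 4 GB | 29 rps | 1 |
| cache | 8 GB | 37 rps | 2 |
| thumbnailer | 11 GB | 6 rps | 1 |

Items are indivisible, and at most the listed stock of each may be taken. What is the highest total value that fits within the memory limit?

103 rps

Best selections within memory 21 and stock limits:
- 1×gateway + 2×cache: memory 20, value 103
- 2×cache: memory 16, value 74
Best: 103 rps.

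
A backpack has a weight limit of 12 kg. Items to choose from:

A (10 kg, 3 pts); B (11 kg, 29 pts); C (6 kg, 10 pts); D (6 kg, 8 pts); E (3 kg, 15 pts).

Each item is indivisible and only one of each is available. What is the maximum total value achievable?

29 pts

Check high-value combinations within 12 kg:
- B: weight 11, value 29
- C+E: weight 6+3=9, value 10+15=25
- D+E: weight 6+3=9, value 8+15=23
- C+D: weight 6+6=12, value 10+8=18
- E: weight 3, value 15
Best: 29 pts.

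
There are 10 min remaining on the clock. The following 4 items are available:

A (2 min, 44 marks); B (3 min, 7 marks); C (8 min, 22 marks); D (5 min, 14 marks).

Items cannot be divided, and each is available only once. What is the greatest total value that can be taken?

66 marks

Check high-value combinations within 10 min:
- A+C: time 2+8=10, value 44+22=66
- A+B+D: time 2+3+5=10, value 44+7+14=65
- A+D: time 2+5=7, value 44+14=58
Best: 66 marks.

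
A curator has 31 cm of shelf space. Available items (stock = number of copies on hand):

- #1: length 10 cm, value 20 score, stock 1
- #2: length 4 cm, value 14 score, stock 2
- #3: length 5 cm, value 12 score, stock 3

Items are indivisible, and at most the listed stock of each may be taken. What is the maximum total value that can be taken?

Best selections within length 31 and stock limits:
- 1×#1 + 2×#2 + 2×#3: length 28, value 72
- 1×#1 + 1×#2 + 3×#3: length 29, value 70
Best: 72 score.

72 score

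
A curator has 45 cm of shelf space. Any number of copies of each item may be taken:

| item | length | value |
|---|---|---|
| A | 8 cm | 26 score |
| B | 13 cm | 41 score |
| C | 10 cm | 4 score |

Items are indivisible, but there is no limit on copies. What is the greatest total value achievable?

145 score

Best value-per-unit is A at 26/8; filling with it alone gives 5×26 = 130.
Optimal mix: 4×A + 1×B → length 45, value 145.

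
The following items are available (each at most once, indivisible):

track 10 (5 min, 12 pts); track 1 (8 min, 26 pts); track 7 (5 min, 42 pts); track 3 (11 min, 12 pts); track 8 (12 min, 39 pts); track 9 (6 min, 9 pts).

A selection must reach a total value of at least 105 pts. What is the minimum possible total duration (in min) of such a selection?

25

Subsets with value ≥ 105, sorted by total duration:
- track 1+track 7+track 8: duration 25, value 107
- track 10+track 1+track 7+track 8: duration 30, value 119
Minimum duration: 25 min.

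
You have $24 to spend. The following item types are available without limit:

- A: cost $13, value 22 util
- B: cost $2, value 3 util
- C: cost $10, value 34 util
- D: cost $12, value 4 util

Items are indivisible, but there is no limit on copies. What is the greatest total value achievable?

74 util

Best value-per-unit is C at 34/10; filling with it alone gives 2×34 = 68.
Optimal mix: 2×B + 2×C → cost 24, value 74.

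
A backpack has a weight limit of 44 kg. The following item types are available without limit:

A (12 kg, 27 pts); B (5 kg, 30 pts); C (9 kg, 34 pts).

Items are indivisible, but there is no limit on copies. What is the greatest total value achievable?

244 pts

Best value-per-unit is B at 30/5; filling with it alone gives 8×30 = 240.
Optimal mix: 7×B + 1×C → weight 44, value 244.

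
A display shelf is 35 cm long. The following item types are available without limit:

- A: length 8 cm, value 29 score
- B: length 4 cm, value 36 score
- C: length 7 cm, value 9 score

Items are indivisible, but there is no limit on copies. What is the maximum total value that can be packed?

Best value-per-unit is B at 36/4, and filling with it alone uses length 8×4=32. No mix of the others beats 8×36 = 288.

288 score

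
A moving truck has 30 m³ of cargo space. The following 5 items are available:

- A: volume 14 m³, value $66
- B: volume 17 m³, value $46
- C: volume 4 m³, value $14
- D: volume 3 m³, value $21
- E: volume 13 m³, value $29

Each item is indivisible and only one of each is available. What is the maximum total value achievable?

Check high-value combinations within 30 m³:
- A+D+E: volume 14+3+13=30, value 66+21+29=116
- A+C+D: volume 14+4+3=21, value 66+14+21=101
- A+E: volume 14+13=27, value 66+29=95
Best: $116.

$116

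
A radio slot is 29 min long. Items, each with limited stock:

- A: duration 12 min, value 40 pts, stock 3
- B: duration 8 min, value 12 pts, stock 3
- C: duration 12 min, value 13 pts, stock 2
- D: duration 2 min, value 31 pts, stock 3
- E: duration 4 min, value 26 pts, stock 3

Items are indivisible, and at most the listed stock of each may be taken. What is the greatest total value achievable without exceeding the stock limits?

185 pts

Best selections within duration 29 and stock limits:
- 1×A + 3×D + 2×E: duration 26, value 185
- 1×B + 3×D + 3×E: duration 26, value 183
- 1×A + 2×D + 3×E: duration 28, value 180
Best: 185 pts.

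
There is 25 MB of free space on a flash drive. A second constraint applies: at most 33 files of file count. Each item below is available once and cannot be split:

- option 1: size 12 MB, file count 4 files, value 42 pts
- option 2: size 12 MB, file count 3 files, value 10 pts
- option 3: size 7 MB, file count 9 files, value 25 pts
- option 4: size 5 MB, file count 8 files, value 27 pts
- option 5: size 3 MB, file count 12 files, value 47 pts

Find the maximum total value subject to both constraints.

Feasible sets respecting both limits:
- option 1+option 4+option 5: size 20, file count 24, value 116
- option 1+option 3+option 5: size 22, file count 25, value 114
- option 3+option 4+option 5: size 15, file count 29, value 99
- option 1+option 3+option 4: size 24, file count 21, value 94
Best: 116 pts.

116 pts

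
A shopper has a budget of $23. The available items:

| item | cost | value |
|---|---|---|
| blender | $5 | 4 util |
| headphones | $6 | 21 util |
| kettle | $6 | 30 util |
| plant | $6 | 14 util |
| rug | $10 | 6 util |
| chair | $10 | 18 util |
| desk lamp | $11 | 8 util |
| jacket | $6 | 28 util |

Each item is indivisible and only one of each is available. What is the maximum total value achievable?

83 util

This is a 0/1 knapsack; check combinations near the capacity.
- blender+headphones+kettle+jacket: cost 5+6+6+6=23, value 4+21+30+28=83
- headphones+kettle+jacket: cost 6+6+6=18, value 21+30+28=79
- kettle+chair+jacket: cost 6+10+6=22, value 30+18+28=76
- blender+kettle+plant+jacket: cost 5+6+6+6=23, value 4+30+14+28=76
Best: 83 util.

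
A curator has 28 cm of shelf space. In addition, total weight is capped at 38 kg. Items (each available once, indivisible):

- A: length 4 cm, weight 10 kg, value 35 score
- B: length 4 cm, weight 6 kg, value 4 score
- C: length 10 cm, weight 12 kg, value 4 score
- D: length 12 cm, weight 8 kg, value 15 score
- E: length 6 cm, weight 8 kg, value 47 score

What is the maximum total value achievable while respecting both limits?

Feasible sets respecting both limits:
- A+B+D+E: length 26, weight 32, value 101
- A+D+E: length 22, weight 26, value 97
- A+B+C+E: length 24, weight 36, value 90
- A+B+E: length 14, weight 24, value 86
Best: 101 score.

101 score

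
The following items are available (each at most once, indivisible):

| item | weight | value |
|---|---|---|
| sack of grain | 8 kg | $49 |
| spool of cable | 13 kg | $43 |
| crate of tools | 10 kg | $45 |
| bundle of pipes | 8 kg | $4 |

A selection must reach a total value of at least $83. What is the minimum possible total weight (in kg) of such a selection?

18

Subsets with value ≥ 83, sorted by total weight:
- sack of grain+crate of tools: weight 18, value 94
- sack of grain+spool of cable: weight 21, value 92
Minimum weight: 18 kg.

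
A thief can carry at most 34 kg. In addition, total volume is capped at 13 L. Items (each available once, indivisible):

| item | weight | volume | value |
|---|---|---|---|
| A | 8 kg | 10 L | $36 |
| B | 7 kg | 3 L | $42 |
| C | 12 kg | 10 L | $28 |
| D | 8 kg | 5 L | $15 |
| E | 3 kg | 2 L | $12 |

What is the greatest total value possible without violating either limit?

Feasible sets respecting both limits:
- A+B: weight 15, volume 13, value 78
- B+C: weight 19, volume 13, value 70
- B+D+E: weight 18, volume 10, value 69
- B+D: weight 15, volume 8, value 57
Best: $78.

$78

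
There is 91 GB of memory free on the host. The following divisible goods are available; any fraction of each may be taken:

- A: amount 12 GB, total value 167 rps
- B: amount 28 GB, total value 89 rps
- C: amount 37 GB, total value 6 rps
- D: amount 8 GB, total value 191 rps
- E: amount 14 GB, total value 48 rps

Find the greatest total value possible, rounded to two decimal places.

499.70

Take in order of value per unit:
- D (191/8 per unit): all 8 → value 191, running total 191.00
- A (167/12 per unit): all 12 → value 167, running total 358.00
- E (48/14 per unit): all 14 → value 48, running total 406.00
- B (89/28 per unit): all 28 → value 89, running total 495.00
- C (6/37 per unit): 29 of 37 → value 29×6/37 = 4.7027, running total 499.70
Total 499.70.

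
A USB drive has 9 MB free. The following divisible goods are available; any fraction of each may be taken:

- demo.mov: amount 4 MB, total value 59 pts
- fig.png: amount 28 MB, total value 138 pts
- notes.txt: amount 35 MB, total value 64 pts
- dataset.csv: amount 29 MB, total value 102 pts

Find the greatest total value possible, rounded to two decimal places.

83.64

Take in order of value per unit:
- demo.mov (59/4 per unit): all 4 → value 59, running total 59.00
- fig.png (138/28 per unit): 5 of 28 → value 5×138/28 = 24.6429, running total 83.64
Total 83.64.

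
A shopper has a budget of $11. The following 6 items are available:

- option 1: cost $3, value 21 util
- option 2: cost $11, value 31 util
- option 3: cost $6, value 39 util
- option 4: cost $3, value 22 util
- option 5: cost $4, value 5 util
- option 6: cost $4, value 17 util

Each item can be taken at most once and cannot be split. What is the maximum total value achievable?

61 util

Check high-value combinations within $11:
- option 3+option 4: cost 6+3=9, value 39+22=61
- option 1+option 3: cost 3+6=9, value 21+39=60
- option 1+option 4+option 6: cost 3+3+4=10, value 21+22+17=60
Best: 61 util.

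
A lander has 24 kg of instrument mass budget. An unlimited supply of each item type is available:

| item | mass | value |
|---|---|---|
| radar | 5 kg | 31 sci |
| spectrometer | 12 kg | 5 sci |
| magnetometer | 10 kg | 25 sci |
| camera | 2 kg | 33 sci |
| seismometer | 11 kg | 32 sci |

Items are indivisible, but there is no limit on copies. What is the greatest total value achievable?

396 sci

Best value-per-unit is camera at 33/2, and filling with it alone uses mass 12×2=24. No mix of the others beats 12×33 = 396.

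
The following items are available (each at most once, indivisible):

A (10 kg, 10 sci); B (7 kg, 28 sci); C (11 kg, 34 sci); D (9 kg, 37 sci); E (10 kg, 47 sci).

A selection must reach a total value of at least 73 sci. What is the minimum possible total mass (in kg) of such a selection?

Subsets with value ≥ 73, sorted by total mass:
- B+E: mass 17, value 75
- D+E: mass 19, value 84
Minimum mass: 17 kg.

17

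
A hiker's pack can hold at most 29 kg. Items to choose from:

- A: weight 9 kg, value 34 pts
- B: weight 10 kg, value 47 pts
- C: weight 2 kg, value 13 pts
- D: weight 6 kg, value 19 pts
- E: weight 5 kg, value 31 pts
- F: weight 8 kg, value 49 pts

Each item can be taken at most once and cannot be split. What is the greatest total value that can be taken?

146 pts

This is a 0/1 knapsack; check combinations near the capacity.
- B+D+E+F: weight 10+6+5+8=29, value 47+19+31+49=146
- A+B+C+F: weight 9+10+2+8=29, value 34+47+13+49=143
- B+C+E+F: weight 10+2+5+8=25, value 47+13+31+49=140
- A+D+E+F: weight 9+6+5+8=28, value 34+19+31+49=133
Best: 146 pts.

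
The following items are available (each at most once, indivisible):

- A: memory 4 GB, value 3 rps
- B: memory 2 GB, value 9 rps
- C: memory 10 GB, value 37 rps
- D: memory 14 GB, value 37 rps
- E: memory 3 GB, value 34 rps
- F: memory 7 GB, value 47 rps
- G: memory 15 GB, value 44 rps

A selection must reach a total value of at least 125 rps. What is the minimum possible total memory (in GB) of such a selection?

Subsets with value ≥ 125, sorted by total memory:
- B+C+E+F: memory 22, value 127
- E+F+G: memory 25, value 125
- A+B+C+E+F: memory 26, value 130
Minimum memory: 22 GB.

22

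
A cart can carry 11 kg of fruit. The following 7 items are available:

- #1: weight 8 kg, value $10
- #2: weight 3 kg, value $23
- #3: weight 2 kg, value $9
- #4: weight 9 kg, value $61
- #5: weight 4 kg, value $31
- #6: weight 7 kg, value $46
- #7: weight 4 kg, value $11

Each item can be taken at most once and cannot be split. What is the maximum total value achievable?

$77

Check high-value combinations within 11 kg:
- #5+#6: weight 4+7=11, value 31+46=77
- #3+#4: weight 2+9=11, value 9+61=70
- #2+#6: weight 3+7=10, value 23+46=69
- #2+#5+#7: weight 3+4+4=11, value 23+31+11=65
Best: $77.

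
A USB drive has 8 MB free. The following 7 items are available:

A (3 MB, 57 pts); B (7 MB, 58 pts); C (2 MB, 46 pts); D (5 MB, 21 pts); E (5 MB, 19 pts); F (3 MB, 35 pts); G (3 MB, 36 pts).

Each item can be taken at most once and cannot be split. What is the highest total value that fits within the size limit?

139 pts

Check high-value combinations within 8 MB:
- A+C+G: size 3+2+3=8, value 57+46+36=139
- A+C+F: size 3+2+3=8, value 57+46+35=138
- C+F+G: size 2+3+3=8, value 46+35+36=117
Best: 139 pts.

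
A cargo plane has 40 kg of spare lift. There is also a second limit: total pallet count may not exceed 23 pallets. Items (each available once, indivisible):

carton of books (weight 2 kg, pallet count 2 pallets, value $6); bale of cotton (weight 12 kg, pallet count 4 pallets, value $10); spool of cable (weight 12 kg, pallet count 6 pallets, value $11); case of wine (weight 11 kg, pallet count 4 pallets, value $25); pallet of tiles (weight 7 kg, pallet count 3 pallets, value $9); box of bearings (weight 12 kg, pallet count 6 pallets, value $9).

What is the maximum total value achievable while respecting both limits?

$52

Feasible sets respecting both limits:
- carton of books+bale of cotton+spool of cable+case of wine: weight 37, pallet count 16, value 52
- carton of books+spool of cable+case of wine+pallet of tiles: weight 32, pallet count 15, value 51
- carton of books+spool of cable+case of wine+box of bearings: weight 37, pallet count 18, value 51
- carton of books+bale of cotton+case of wine+pallet of tiles: weight 32, pallet count 13, value 50
Best: $52.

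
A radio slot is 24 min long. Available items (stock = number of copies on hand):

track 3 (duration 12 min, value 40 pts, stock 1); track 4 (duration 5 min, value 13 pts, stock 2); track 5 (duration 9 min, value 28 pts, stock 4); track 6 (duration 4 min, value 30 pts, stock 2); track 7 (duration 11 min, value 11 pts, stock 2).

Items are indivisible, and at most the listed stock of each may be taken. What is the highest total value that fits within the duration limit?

Best selections within duration 24 and stock limits:
- 1×track 4 + 1×track 5 + 2×track 6: duration 22, value 101
- 1×track 3 + 2×track 6: duration 20, value 100
Best: 101 pts.

101 pts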